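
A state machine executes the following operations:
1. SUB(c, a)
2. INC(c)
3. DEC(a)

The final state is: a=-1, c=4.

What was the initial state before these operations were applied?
a=0, c=3

Working backwards:
Final state: a=-1, c=4
Before step 3 (DEC(a)): a=0, c=4
Before step 2 (INC(c)): a=0, c=3
Before step 1 (SUB(c, a)): a=0, c=3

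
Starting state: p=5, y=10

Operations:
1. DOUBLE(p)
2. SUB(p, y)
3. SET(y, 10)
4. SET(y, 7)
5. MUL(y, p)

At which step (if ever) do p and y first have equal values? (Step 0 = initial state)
Step 1

p and y first become equal after step 1.

Comparing values at each step:
Initial: p=5, y=10
After step 1: p=10, y=10 ← equal!
After step 2: p=0, y=10
After step 3: p=0, y=10
After step 4: p=0, y=7
After step 5: p=0, y=0 ← equal!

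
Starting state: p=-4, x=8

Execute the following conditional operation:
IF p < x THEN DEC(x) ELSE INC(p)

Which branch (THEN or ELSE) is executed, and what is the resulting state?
Branch: THEN, Final state: p=-4, x=7

Evaluating condition: p < x
p = -4, x = 8
Condition is True, so THEN branch executes
After DEC(x): p=-4, x=7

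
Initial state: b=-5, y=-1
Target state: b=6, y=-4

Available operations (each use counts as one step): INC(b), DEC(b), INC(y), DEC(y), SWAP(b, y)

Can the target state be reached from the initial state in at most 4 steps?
No

The target state cannot be reached within 4 steps.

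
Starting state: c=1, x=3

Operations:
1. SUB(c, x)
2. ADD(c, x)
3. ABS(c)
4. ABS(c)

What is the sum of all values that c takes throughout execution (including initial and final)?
2

Values of c at each step:
Initial: c = 1
After step 1: c = -2
After step 2: c = 1
After step 3: c = 1
After step 4: c = 1
Sum = 1 + -2 + 1 + 1 + 1 = 2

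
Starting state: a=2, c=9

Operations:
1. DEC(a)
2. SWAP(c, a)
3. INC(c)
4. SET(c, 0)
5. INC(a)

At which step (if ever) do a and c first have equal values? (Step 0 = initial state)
Never

a and c never become equal during execution.

Comparing values at each step:
Initial: a=2, c=9
After step 1: a=1, c=9
After step 2: a=9, c=1
After step 3: a=9, c=2
After step 4: a=9, c=0
After step 5: a=10, c=0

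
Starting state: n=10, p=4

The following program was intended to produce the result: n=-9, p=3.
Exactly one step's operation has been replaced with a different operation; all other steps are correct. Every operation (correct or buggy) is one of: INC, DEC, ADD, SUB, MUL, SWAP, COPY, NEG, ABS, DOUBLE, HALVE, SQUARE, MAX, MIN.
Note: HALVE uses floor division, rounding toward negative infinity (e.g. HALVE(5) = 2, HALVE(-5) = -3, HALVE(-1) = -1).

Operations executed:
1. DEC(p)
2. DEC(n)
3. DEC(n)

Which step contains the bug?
Step 3

Trace with buggy code:
Initial: n=10, p=4
After step 1: n=10, p=3
After step 2: n=9, p=3
After step 3: n=8, p=3
Actual final n=8, p=3 ≠ expected n=-9, p=3.
Step 3 is the only position where a single-operation replacement can produce the expected result.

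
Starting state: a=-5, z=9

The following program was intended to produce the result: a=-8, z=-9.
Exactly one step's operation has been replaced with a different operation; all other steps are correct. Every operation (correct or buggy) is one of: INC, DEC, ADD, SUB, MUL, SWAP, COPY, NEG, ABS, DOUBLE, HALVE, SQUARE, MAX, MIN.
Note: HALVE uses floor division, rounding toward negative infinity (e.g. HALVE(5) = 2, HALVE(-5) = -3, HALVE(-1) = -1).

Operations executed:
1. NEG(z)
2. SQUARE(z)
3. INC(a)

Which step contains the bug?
Step 2

Trace with buggy code:
Initial: a=-5, z=9
After step 1: a=-5, z=-9
After step 2: a=-5, z=81
After step 3: a=-4, z=81
Actual final a=-4, z=81 ≠ expected a=-8, z=-9.
Step 2 is the only position where a single-operation replacement can produce the expected result.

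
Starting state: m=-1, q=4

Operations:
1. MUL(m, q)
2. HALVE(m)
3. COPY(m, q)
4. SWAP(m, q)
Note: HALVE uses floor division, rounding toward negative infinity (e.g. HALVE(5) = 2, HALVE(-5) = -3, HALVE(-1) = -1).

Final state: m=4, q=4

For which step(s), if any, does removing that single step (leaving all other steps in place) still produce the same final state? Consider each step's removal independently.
Step(s) 1, 2, 4

Testing removal of each single step:
Without step 1: final = m=4, q=4 (same)
Without step 2: final = m=4, q=4 (same)
Without step 3: final = m=4, q=-2 (different)
Without step 4: final = m=4, q=4 (same)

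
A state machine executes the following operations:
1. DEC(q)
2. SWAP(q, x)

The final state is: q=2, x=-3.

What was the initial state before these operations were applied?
q=-2, x=2

Working backwards:
Final state: q=2, x=-3
Before step 2 (SWAP(q, x)): q=-3, x=2
Before step 1 (DEC(q)): q=-2, x=2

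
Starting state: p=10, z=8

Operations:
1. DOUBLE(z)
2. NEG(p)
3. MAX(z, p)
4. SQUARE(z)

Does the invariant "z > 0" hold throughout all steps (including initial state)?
Yes

The invariant holds at every step.

State at each step:
Initial: p=10, z=8
After step 1: p=10, z=16
After step 2: p=-10, z=16
After step 3: p=-10, z=16
After step 4: p=-10, z=256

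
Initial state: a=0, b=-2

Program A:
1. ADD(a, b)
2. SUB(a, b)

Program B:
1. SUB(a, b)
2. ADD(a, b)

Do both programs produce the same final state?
Yes

Program A final state: a=0, b=-2
Program B final state: a=0, b=-2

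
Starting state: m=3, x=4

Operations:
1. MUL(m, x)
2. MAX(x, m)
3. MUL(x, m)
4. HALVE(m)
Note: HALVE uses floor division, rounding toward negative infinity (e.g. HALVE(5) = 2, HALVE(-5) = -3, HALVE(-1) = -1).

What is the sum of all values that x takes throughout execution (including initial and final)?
308

Values of x at each step:
Initial: x = 4
After step 1: x = 4
After step 2: x = 12
After step 3: x = 144
After step 4: x = 144
Sum = 4 + 4 + 12 + 144 + 144 = 308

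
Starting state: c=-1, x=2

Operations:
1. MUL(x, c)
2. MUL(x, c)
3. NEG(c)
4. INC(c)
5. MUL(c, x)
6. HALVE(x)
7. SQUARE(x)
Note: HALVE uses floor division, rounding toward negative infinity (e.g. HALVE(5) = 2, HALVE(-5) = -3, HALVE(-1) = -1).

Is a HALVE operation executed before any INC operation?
No

First HALVE: step 6
First INC: step 4
Since 6 > 4, INC comes first.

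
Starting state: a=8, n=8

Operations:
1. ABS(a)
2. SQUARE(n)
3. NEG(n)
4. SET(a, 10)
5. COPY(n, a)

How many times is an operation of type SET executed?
1

Counting SET operations:
Step 4: SET(a, 10) ← SET
Total: 1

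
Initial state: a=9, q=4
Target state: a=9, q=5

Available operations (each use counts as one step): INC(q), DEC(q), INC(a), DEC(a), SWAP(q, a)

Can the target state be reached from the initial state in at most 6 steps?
Yes

Path (1 step): INC(q)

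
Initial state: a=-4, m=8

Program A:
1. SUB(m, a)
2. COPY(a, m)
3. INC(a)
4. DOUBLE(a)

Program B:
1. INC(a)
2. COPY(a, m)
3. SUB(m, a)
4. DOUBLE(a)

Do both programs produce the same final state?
No

Program A final state: a=26, m=12
Program B final state: a=16, m=0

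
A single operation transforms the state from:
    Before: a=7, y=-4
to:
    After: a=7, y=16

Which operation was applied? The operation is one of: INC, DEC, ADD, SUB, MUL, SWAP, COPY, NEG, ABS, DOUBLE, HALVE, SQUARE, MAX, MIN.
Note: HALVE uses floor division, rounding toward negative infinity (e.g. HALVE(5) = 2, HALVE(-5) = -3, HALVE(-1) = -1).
SQUARE(y)

Analyzing the change:
Before: a=7, y=-4
After: a=7, y=16
Variable y changed from -4 to 16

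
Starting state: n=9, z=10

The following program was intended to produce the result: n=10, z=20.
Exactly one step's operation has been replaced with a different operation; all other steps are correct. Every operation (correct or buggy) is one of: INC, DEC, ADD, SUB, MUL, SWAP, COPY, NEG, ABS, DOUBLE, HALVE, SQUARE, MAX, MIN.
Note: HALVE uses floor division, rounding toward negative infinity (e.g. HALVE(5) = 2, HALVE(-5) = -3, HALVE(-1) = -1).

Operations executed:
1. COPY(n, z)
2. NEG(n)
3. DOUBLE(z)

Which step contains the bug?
Step 2

Trace with buggy code:
Initial: n=9, z=10
After step 1: n=10, z=10
After step 2: n=-10, z=10
After step 3: n=-10, z=20
Actual final n=-10, z=20 ≠ expected n=10, z=20.
Step 2 is the only position where a single-operation replacement can produce the expected result.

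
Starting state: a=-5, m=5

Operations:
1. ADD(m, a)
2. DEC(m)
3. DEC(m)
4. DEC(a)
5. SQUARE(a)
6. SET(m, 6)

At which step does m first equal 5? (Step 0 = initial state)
Step 0

Tracing m:
Initial: m = 5 ← first occurrence
After step 1: m = 0
After step 2: m = -1
After step 3: m = -2
After step 4: m = -2
After step 5: m = -2
After step 6: m = 6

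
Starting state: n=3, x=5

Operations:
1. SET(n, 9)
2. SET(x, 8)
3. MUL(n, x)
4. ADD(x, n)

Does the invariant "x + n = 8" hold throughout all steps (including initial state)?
No, violated after step 1

The invariant is violated after step 1.

State at each step:
Initial: n=3, x=5
After step 1: n=9, x=5
After step 2: n=9, x=8
After step 3: n=72, x=8
After step 4: n=72, x=80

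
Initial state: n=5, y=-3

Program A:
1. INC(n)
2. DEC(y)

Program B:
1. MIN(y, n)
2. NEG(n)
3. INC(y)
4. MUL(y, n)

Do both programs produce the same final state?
No

Program A final state: n=6, y=-4
Program B final state: n=-5, y=10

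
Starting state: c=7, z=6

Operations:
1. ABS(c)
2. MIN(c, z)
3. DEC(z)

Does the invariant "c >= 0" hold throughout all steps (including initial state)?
Yes

The invariant holds at every step.

State at each step:
Initial: c=7, z=6
After step 1: c=7, z=6
After step 2: c=6, z=6
After step 3: c=6, z=5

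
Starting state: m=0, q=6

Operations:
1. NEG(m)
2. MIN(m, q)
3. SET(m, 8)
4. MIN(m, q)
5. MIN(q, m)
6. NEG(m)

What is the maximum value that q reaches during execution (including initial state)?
6

Values of q at each step:
Initial: q = 6 ← maximum
After step 1: q = 6
After step 2: q = 6
After step 3: q = 6
After step 4: q = 6
After step 5: q = 6
After step 6: q = 6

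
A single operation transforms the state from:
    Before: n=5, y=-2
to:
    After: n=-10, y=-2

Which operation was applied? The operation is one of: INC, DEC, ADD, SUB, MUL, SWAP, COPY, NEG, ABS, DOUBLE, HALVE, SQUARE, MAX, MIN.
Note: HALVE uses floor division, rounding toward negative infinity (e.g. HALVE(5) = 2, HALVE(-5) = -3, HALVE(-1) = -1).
MUL(n, y)

Analyzing the change:
Before: n=5, y=-2
After: n=-10, y=-2
Variable n changed from 5 to -10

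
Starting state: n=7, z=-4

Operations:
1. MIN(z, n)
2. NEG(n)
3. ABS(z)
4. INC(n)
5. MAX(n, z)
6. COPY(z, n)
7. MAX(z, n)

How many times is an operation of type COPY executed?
1

Counting COPY operations:
Step 6: COPY(z, n) ← COPY
Total: 1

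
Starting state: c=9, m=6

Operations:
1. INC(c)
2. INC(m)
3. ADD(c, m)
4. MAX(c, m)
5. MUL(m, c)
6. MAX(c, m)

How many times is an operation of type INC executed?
2

Counting INC operations:
Step 1: INC(c) ← INC
Step 2: INC(m) ← INC
Total: 2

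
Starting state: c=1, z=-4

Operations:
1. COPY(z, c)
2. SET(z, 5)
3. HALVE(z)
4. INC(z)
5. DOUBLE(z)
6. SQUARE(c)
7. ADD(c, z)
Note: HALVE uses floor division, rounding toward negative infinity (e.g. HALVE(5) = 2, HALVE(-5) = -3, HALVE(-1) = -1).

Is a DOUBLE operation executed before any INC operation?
No

First DOUBLE: step 5
First INC: step 4
Since 5 > 4, INC comes first.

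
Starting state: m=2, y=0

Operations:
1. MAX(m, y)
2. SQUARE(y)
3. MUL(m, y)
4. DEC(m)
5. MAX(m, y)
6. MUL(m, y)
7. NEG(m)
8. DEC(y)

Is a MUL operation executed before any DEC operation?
Yes

First MUL: step 3
First DEC: step 4
Since 3 < 4, MUL comes first.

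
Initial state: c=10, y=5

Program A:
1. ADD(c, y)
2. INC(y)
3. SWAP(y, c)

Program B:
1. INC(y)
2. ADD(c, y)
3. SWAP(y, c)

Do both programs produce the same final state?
No

Program A final state: c=6, y=15
Program B final state: c=6, y=16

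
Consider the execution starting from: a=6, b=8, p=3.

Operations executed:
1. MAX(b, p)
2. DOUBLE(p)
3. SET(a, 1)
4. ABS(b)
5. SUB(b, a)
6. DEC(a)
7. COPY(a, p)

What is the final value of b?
b = 7

Tracing execution:
Step 1: MAX(b, p) → b = 8
Step 2: DOUBLE(p) → b = 8
Step 3: SET(a, 1) → b = 8
Step 4: ABS(b) → b = 8
Step 5: SUB(b, a) → b = 7
Step 6: DEC(a) → b = 7
Step 7: COPY(a, p) → b = 7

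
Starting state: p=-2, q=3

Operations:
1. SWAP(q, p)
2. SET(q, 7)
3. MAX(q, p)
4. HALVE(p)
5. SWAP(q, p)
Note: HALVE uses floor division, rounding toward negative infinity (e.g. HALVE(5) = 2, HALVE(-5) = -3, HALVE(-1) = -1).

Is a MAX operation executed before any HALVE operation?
Yes

First MAX: step 3
First HALVE: step 4
Since 3 < 4, MAX comes first.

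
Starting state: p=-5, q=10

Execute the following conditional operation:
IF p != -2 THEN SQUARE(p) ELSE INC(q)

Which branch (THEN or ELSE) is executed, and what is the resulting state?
Branch: THEN, Final state: p=25, q=10

Evaluating condition: p != -2
p = -5
Condition is True, so THEN branch executes
After SQUARE(p): p=25, q=10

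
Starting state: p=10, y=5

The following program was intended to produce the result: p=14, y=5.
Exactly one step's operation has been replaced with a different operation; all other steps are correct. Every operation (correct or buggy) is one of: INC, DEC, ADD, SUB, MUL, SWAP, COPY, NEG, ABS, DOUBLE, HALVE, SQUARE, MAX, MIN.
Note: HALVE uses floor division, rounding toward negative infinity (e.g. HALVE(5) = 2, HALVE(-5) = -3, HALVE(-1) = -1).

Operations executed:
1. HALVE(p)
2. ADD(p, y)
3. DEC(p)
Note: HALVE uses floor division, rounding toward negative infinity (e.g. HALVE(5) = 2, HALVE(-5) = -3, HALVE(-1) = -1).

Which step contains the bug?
Step 1

Trace with buggy code:
Initial: p=10, y=5
After step 1: p=5, y=5
After step 2: p=10, y=5
After step 3: p=9, y=5
Actual final p=9, y=5 ≠ expected p=14, y=5.
Step 1 is the only position where a single-operation replacement can produce the expected result.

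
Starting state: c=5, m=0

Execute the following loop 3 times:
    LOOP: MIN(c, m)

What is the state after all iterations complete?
c=0, m=0

Iteration trace:
Start: c=5, m=0
After iteration 1: c=0, m=0
After iteration 2: c=0, m=0
After iteration 3: c=0, m=0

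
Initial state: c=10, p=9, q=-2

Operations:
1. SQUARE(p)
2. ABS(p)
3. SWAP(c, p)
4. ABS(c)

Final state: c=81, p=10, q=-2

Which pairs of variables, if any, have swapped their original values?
None

Comparing initial and final values:
p: 9 → 10
q: -2 → -2
c: 10 → 81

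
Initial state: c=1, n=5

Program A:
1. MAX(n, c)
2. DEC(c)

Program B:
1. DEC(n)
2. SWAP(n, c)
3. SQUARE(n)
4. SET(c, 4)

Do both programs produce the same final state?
No

Program A final state: c=0, n=5
Program B final state: c=4, n=1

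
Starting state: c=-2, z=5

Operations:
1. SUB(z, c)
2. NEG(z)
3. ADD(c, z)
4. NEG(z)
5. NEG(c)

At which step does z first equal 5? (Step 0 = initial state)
Step 0

Tracing z:
Initial: z = 5 ← first occurrence
After step 1: z = 7
After step 2: z = -7
After step 3: z = -7
After step 4: z = 7
After step 5: z = 7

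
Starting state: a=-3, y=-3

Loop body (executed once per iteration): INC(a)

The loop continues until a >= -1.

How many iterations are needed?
2

Tracing iterations:
Initial: a=-3, y=-3
After iteration 1: a=-2, y=-3
After iteration 2: a=-1, y=-3
a >= -1 now holds, so the loop exits after 2 iterations.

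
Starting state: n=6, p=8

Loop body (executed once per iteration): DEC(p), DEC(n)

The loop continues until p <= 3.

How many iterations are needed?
5

Tracing iterations:
Initial: n=6, p=8
After iteration 1: n=5, p=7
After iteration 2: n=4, p=6
After iteration 3: n=3, p=5
After iteration 4: n=2, p=4
After iteration 5: n=1, p=3
p <= 3 now holds, so the loop exits after 5 iterations.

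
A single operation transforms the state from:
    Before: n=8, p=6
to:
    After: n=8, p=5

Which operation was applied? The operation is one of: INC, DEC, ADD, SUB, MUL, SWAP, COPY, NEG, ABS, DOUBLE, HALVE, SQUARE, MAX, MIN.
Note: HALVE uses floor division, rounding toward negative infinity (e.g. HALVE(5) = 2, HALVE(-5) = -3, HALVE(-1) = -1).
DEC(p)

Analyzing the change:
Before: n=8, p=6
After: n=8, p=5
Variable p changed from 6 to 5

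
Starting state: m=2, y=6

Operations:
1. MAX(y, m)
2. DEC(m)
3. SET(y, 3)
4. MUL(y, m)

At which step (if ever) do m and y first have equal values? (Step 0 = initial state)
Never

m and y never become equal during execution.

Comparing values at each step:
Initial: m=2, y=6
After step 1: m=2, y=6
After step 2: m=1, y=6
After step 3: m=1, y=3
After step 4: m=1, y=3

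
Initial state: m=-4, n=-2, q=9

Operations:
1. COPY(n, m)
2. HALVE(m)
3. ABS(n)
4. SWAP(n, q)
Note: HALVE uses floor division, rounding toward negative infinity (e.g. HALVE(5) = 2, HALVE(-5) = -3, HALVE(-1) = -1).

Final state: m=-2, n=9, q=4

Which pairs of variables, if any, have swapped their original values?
None

Comparing initial and final values:
m: -4 → -2
n: -2 → 9
q: 9 → 4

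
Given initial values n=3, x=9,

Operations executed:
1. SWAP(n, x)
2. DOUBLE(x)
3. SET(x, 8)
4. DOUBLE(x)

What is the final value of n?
n = 9

Tracing execution:
Step 1: SWAP(n, x) → n = 9
Step 2: DOUBLE(x) → n = 9
Step 3: SET(x, 8) → n = 9
Step 4: DOUBLE(x) → n = 9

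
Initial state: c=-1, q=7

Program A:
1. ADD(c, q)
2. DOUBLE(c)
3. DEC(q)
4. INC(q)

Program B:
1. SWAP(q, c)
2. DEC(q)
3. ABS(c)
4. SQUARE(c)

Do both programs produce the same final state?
No

Program A final state: c=12, q=7
Program B final state: c=49, q=-2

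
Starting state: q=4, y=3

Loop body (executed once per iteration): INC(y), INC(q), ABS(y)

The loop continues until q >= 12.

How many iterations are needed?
8

Tracing iterations:
Initial: q=4, y=3
After iteration 1: q=5, y=4
After iteration 2: q=6, y=5
After iteration 3: q=7, y=6
After iteration 4: q=8, y=7
After iteration 5: q=9, y=8
After iteration 6: q=10, y=9
After iteration 7: q=11, y=10
After iteration 8: q=12, y=11
q >= 12 now holds, so the loop exits after 8 iterations.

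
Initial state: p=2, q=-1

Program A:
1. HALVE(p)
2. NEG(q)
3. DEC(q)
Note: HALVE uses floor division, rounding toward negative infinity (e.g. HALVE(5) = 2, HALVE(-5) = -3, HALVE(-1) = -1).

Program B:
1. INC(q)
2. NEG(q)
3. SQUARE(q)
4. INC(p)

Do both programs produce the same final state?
No

Program A final state: p=1, q=0
Program B final state: p=3, q=0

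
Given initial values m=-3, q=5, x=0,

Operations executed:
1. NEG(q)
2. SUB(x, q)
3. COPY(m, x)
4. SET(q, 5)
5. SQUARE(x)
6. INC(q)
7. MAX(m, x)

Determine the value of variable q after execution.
q = 6

Tracing execution:
Step 1: NEG(q) → q = -5
Step 2: SUB(x, q) → q = -5
Step 3: COPY(m, x) → q = -5
Step 4: SET(q, 5) → q = 5
Step 5: SQUARE(x) → q = 5
Step 6: INC(q) → q = 6
Step 7: MAX(m, x) → q = 6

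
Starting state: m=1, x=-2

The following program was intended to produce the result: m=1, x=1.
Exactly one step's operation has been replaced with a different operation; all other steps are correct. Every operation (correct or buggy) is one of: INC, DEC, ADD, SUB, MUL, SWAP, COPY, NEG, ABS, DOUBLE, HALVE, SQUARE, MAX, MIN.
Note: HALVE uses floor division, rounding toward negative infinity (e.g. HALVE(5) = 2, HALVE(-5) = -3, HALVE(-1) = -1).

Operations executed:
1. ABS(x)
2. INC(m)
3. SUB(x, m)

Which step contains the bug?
Step 2

Trace with buggy code:
Initial: m=1, x=-2
After step 1: m=1, x=2
After step 2: m=2, x=2
After step 3: m=2, x=0
Actual final m=2, x=0 ≠ expected m=1, x=1.
Step 2 is the only position where a single-operation replacement can produce the expected result.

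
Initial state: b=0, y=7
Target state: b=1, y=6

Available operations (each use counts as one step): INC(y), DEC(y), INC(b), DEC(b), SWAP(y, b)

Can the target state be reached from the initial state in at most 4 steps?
Yes

Path (2 steps): DEC(y) → INC(b)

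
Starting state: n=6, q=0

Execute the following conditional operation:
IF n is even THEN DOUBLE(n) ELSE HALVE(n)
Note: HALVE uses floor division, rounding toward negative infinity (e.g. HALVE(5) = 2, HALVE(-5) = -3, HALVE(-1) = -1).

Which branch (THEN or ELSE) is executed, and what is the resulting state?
Branch: THEN, Final state: n=12, q=0

Evaluating condition: n is even
Condition is True, so THEN branch executes
After DOUBLE(n): n=12, q=0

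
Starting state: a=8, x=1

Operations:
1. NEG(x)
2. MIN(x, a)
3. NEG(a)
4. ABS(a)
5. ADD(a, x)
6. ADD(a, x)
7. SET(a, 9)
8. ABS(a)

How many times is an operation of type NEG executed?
2

Counting NEG operations:
Step 1: NEG(x) ← NEG
Step 3: NEG(a) ← NEG
Total: 2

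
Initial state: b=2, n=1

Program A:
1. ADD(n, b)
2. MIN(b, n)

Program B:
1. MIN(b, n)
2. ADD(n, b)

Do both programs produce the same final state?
No

Program A final state: b=2, n=3
Program B final state: b=1, n=2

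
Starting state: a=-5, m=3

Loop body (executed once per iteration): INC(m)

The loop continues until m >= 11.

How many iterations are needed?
8

Tracing iterations:
Initial: a=-5, m=3
After iteration 1: a=-5, m=4
After iteration 2: a=-5, m=5
After iteration 3: a=-5, m=6
After iteration 4: a=-5, m=7
After iteration 5: a=-5, m=8
After iteration 6: a=-5, m=9
After iteration 7: a=-5, m=10
After iteration 8: a=-5, m=11
m >= 11 now holds, so the loop exits after 8 iterations.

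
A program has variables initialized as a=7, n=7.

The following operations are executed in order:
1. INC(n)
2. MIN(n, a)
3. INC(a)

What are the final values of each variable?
{a: 8, n: 7}

Step-by-step execution:
Initial: a=7, n=7
After step 1 (INC(n)): a=7, n=8
After step 2 (MIN(n, a)): a=7, n=7
After step 3 (INC(a)): a=8, n=7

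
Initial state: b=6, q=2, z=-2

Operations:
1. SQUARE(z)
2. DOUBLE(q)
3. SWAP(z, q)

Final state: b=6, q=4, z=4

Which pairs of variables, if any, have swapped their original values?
None

Comparing initial and final values:
b: 6 → 6
q: 2 → 4
z: -2 → 4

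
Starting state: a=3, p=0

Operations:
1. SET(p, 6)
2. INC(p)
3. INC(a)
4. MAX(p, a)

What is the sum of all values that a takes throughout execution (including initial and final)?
17

Values of a at each step:
Initial: a = 3
After step 1: a = 3
After step 2: a = 3
After step 3: a = 4
After step 4: a = 4
Sum = 3 + 3 + 3 + 4 + 4 = 17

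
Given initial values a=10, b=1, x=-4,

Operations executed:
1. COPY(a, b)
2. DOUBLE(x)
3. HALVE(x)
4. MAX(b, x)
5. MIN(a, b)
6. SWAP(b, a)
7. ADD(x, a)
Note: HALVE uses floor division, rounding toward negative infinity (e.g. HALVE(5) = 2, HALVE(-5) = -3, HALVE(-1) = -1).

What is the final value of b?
b = 1

Tracing execution:
Step 1: COPY(a, b) → b = 1
Step 2: DOUBLE(x) → b = 1
Step 3: HALVE(x) → b = 1
Step 4: MAX(b, x) → b = 1
Step 5: MIN(a, b) → b = 1
Step 6: SWAP(b, a) → b = 1
Step 7: ADD(x, a) → b = 1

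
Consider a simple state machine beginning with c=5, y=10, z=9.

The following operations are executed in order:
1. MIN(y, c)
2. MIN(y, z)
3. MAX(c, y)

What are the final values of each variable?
{c: 5, y: 5, z: 9}

Step-by-step execution:
Initial: c=5, y=10, z=9
After step 1 (MIN(y, c)): c=5, y=5, z=9
After step 2 (MIN(y, z)): c=5, y=5, z=9
After step 3 (MAX(c, y)): c=5, y=5, z=9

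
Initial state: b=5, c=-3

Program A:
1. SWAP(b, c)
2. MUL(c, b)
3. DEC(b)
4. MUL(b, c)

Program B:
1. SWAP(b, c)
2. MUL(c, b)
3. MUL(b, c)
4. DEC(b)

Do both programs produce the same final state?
No

Program A final state: b=60, c=-15
Program B final state: b=44, c=-15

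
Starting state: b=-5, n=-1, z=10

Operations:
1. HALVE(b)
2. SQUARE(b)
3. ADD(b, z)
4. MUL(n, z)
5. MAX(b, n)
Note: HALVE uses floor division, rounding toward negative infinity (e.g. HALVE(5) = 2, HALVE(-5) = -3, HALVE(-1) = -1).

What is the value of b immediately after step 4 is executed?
b = 19

Tracing b through execution:
Initial: b = -5
After step 1 (HALVE(b)): b = -3
After step 2 (SQUARE(b)): b = 9
After step 3 (ADD(b, z)): b = 19
After step 4 (MUL(n, z)): b = 19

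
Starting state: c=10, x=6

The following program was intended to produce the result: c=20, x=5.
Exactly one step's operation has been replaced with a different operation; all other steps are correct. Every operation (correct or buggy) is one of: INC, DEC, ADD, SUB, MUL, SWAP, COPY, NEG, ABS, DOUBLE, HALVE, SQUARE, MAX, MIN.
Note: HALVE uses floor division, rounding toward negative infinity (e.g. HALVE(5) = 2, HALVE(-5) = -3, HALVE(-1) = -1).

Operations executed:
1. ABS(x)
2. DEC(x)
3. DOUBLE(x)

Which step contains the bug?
Step 3

Trace with buggy code:
Initial: c=10, x=6
After step 1: c=10, x=6
After step 2: c=10, x=5
After step 3: c=10, x=10
Actual final c=10, x=10 ≠ expected c=20, x=5.
Step 3 is the only position where a single-operation replacement can produce the expected result.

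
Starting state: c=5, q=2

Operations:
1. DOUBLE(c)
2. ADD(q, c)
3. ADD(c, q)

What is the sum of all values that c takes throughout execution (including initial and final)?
47

Values of c at each step:
Initial: c = 5
After step 1: c = 10
After step 2: c = 10
After step 3: c = 22
Sum = 5 + 10 + 10 + 22 = 47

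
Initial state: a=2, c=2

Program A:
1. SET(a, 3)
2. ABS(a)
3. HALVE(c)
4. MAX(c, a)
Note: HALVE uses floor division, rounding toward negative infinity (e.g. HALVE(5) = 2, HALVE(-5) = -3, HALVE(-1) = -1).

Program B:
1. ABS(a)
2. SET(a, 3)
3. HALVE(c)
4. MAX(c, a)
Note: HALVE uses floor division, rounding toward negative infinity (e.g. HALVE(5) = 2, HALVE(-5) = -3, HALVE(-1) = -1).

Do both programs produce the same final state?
Yes

Program A final state: a=3, c=3
Program B final state: a=3, c=3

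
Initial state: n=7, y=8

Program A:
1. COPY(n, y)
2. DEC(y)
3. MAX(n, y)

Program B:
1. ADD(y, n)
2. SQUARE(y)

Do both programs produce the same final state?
No

Program A final state: n=8, y=7
Program B final state: n=7, y=225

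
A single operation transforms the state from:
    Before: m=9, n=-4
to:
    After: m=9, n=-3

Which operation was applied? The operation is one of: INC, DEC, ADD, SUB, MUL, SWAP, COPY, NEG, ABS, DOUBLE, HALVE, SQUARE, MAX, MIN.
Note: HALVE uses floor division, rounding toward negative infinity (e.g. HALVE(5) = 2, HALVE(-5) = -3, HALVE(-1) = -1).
INC(n)

Analyzing the change:
Before: m=9, n=-4
After: m=9, n=-3
Variable n changed from -4 to -3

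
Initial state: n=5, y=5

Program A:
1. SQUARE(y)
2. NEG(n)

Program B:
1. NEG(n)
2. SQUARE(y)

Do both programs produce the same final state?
Yes

Program A final state: n=-5, y=25
Program B final state: n=-5, y=25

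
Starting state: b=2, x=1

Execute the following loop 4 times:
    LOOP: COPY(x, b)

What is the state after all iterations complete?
b=2, x=2

Iteration trace:
Start: b=2, x=1
After iteration 1: b=2, x=2
After iteration 2: b=2, x=2
After iteration 3: b=2, x=2
After iteration 4: b=2, x=2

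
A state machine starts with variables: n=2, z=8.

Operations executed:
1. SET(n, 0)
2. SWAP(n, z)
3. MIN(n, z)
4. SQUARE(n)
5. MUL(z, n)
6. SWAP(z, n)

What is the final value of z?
z = 0

Tracing execution:
Step 1: SET(n, 0) → z = 8
Step 2: SWAP(n, z) → z = 0
Step 3: MIN(n, z) → z = 0
Step 4: SQUARE(n) → z = 0
Step 5: MUL(z, n) → z = 0
Step 6: SWAP(z, n) → z = 0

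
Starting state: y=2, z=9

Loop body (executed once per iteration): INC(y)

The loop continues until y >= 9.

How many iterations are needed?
7

Tracing iterations:
Initial: y=2, z=9
After iteration 1: y=3, z=9
After iteration 2: y=4, z=9
After iteration 3: y=5, z=9
After iteration 4: y=6, z=9
After iteration 5: y=7, z=9
After iteration 6: y=8, z=9
After iteration 7: y=9, z=9
y >= 9 now holds, so the loop exits after 7 iterations.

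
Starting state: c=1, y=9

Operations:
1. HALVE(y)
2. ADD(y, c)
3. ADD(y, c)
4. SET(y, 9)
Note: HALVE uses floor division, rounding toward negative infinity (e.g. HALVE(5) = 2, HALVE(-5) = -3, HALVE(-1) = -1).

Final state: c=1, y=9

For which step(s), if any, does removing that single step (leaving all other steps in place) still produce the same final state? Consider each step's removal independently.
Step(s) 1, 2, 3

Testing removal of each single step:
Without step 1: final = c=1, y=9 (same)
Without step 2: final = c=1, y=9 (same)
Without step 3: final = c=1, y=9 (same)
Without step 4: final = c=1, y=6 (different)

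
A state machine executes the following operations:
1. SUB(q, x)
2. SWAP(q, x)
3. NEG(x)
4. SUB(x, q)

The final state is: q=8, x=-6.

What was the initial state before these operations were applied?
q=6, x=8

Working backwards:
Final state: q=8, x=-6
Before step 4 (SUB(x, q)): q=8, x=2
Before step 3 (NEG(x)): q=8, x=-2
Before step 2 (SWAP(q, x)): q=-2, x=8
Before step 1 (SUB(q, x)): q=6, x=8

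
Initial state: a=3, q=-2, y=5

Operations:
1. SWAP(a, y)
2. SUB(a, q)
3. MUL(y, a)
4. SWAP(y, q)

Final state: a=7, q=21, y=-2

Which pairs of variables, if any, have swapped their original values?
None

Comparing initial and final values:
y: 5 → -2
q: -2 → 21
a: 3 → 7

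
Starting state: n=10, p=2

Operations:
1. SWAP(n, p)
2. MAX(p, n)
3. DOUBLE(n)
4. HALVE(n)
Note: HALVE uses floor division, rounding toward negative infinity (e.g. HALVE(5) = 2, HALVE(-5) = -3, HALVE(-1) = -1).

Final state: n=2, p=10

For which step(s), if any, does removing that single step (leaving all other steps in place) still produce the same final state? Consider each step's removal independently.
Step(s) 2

Testing removal of each single step:
Without step 1: final = n=10, p=10 (different)
Without step 2: final = n=2, p=10 (same)
Without step 3: final = n=1, p=10 (different)
Without step 4: final = n=4, p=10 (different)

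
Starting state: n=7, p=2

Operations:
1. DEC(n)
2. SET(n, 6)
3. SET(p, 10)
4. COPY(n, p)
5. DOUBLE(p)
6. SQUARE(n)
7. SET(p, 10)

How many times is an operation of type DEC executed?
1

Counting DEC operations:
Step 1: DEC(n) ← DEC
Total: 1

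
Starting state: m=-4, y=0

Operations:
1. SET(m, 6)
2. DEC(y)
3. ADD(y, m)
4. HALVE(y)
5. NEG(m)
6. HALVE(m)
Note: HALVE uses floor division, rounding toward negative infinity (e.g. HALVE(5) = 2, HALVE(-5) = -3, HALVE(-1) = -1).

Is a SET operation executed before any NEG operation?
Yes

First SET: step 1
First NEG: step 5
Since 1 < 5, SET comes first.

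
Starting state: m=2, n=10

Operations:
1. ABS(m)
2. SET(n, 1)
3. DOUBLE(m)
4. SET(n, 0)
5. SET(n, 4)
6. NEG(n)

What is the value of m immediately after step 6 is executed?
m = 4

Tracing m through execution:
Initial: m = 2
After step 1 (ABS(m)): m = 2
After step 2 (SET(n, 1)): m = 2
After step 3 (DOUBLE(m)): m = 4
After step 4 (SET(n, 0)): m = 4
After step 5 (SET(n, 4)): m = 4
After step 6 (NEG(n)): m = 4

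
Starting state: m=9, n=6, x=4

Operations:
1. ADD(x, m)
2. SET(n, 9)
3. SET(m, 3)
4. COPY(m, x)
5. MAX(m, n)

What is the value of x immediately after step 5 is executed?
x = 13

Tracing x through execution:
Initial: x = 4
After step 1 (ADD(x, m)): x = 13
After step 2 (SET(n, 9)): x = 13
After step 3 (SET(m, 3)): x = 13
After step 4 (COPY(m, x)): x = 13
After step 5 (MAX(m, n)): x = 13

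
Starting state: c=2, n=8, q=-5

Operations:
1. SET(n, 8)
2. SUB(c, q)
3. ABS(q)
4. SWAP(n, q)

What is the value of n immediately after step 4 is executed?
n = 5

Tracing n through execution:
Initial: n = 8
After step 1 (SET(n, 8)): n = 8
After step 2 (SUB(c, q)): n = 8
After step 3 (ABS(q)): n = 8
After step 4 (SWAP(n, q)): n = 5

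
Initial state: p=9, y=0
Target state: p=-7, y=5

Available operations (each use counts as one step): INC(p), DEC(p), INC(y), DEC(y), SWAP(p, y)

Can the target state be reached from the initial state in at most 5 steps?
No

The target state cannot be reached within 5 steps.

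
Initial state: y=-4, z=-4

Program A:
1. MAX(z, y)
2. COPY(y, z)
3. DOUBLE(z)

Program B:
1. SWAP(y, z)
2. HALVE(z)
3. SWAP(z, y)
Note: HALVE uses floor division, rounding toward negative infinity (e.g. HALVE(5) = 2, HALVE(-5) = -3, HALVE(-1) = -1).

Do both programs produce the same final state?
No

Program A final state: y=-4, z=-8
Program B final state: y=-2, z=-4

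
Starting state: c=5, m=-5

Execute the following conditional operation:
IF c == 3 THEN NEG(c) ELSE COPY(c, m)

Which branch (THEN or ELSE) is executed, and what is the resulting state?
Branch: ELSE, Final state: c=-5, m=-5

Evaluating condition: c == 3
c = 5
Condition is False, so ELSE branch executes
After COPY(c, m): c=-5, m=-5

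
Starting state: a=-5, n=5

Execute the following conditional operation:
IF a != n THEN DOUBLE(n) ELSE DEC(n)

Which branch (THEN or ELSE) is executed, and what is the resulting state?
Branch: THEN, Final state: a=-5, n=10

Evaluating condition: a != n
a = -5, n = 5
Condition is True, so THEN branch executes
After DOUBLE(n): a=-5, n=10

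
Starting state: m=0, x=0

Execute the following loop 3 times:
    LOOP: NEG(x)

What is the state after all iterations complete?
m=0, x=0

Iteration trace:
Start: m=0, x=0
After iteration 1: m=0, x=0
After iteration 2: m=0, x=0
After iteration 3: m=0, x=0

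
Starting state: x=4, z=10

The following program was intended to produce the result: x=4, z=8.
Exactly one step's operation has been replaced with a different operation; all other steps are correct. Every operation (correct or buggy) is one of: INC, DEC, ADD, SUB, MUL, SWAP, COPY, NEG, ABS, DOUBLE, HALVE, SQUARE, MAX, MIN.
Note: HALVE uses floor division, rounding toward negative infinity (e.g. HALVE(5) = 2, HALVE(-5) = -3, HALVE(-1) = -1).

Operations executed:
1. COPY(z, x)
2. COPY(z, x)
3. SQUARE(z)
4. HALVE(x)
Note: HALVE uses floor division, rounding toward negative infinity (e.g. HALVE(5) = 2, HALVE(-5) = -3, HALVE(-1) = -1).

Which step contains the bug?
Step 4

Trace with buggy code:
Initial: x=4, z=10
After step 1: x=4, z=4
After step 2: x=4, z=4
After step 3: x=4, z=16
After step 4: x=2, z=16
Actual final x=2, z=16 ≠ expected x=4, z=8.
Step 4 is the only position where a single-operation replacement can produce the expected result.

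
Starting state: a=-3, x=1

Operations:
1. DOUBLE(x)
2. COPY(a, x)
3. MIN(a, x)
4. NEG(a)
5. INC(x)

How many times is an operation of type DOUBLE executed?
1

Counting DOUBLE operations:
Step 1: DOUBLE(x) ← DOUBLE
Total: 1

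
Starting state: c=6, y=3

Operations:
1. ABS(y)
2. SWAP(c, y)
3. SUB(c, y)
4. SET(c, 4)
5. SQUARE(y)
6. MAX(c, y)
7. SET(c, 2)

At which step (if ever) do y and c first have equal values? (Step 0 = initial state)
Step 6

y and c first become equal after step 6.

Comparing values at each step:
Initial: y=3, c=6
After step 1: y=3, c=6
After step 2: y=6, c=3
After step 3: y=6, c=-3
After step 4: y=6, c=4
After step 5: y=36, c=4
After step 6: y=36, c=36 ← equal!
After step 7: y=36, c=2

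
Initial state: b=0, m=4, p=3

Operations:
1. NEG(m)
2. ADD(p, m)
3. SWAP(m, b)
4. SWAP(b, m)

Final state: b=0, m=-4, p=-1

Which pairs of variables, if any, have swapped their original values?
None

Comparing initial and final values:
m: 4 → -4
p: 3 → -1
b: 0 → 0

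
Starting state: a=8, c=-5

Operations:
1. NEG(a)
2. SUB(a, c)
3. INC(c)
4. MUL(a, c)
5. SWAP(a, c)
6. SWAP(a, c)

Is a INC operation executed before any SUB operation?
No

First INC: step 3
First SUB: step 2
Since 3 > 2, SUB comes first.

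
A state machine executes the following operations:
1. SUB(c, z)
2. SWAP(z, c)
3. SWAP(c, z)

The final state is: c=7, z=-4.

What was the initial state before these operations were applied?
c=3, z=-4

Working backwards:
Final state: c=7, z=-4
Before step 3 (SWAP(c, z)): c=-4, z=7
Before step 2 (SWAP(z, c)): c=7, z=-4
Before step 1 (SUB(c, z)): c=3, z=-4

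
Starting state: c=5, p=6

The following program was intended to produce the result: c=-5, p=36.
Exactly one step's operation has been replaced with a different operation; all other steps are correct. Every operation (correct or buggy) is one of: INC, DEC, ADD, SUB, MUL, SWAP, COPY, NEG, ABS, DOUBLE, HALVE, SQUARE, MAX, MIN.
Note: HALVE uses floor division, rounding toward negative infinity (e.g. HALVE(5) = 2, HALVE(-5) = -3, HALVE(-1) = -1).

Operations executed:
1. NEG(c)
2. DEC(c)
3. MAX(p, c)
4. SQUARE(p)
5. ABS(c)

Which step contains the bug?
Step 5

Trace with buggy code:
Initial: c=5, p=6
After step 1: c=-5, p=6
After step 2: c=-6, p=6
After step 3: c=-6, p=6
After step 4: c=-6, p=36
After step 5: c=6, p=36
Actual final c=6, p=36 ≠ expected c=-5, p=36.
Step 5 is the only position where a single-operation replacement can produce the expected result.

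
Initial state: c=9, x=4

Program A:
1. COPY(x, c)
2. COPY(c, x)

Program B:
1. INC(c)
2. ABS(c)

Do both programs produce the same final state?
No

Program A final state: c=9, x=9
Program B final state: c=10, x=4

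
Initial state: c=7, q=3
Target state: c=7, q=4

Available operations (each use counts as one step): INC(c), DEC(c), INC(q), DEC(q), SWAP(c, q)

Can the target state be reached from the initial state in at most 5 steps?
Yes

Path (1 step): INC(q)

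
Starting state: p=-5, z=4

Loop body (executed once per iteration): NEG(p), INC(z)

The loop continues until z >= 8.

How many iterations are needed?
4

Tracing iterations:
Initial: p=-5, z=4
After iteration 1: p=5, z=5
After iteration 2: p=-5, z=6
After iteration 3: p=5, z=7
After iteration 4: p=-5, z=8
z >= 8 now holds, so the loop exits after 4 iterations.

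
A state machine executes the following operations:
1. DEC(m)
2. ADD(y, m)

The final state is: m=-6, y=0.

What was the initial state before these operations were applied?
m=-5, y=6

Working backwards:
Final state: m=-6, y=0
Before step 2 (ADD(y, m)): m=-6, y=6
Before step 1 (DEC(m)): m=-5, y=6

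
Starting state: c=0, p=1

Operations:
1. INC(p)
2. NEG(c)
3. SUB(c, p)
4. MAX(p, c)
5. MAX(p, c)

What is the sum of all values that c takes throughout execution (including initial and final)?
-6

Values of c at each step:
Initial: c = 0
After step 1: c = 0
After step 2: c = 0
After step 3: c = -2
After step 4: c = -2
After step 5: c = -2
Sum = 0 + 0 + 0 + -2 + -2 + -2 = -6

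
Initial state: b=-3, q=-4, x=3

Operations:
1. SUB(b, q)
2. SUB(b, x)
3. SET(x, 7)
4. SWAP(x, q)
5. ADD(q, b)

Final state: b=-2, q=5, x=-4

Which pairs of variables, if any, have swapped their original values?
None

Comparing initial and final values:
x: 3 → -4
b: -3 → -2
q: -4 → 5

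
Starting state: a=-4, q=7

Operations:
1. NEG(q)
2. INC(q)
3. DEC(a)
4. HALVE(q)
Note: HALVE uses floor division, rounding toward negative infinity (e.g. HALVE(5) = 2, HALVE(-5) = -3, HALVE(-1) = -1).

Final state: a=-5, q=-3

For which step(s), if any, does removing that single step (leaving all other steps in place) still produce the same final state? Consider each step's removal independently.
None - removing any single step changes the final result

Testing removal of each single step:
Without step 1: final = a=-5, q=4 (different)
Without step 2: final = a=-5, q=-4 (different)
Without step 3: final = a=-4, q=-3 (different)
Without step 4: final = a=-5, q=-6 (different)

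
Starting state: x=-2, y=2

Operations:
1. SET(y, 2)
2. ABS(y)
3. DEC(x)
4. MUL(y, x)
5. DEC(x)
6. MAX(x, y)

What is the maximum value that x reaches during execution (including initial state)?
-2

Values of x at each step:
Initial: x = -2 ← maximum
After step 1: x = -2
After step 2: x = -2
After step 3: x = -3
After step 4: x = -3
After step 5: x = -4
After step 6: x = -4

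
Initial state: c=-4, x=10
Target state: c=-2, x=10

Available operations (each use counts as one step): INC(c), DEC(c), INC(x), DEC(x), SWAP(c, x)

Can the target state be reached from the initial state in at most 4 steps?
Yes

Path (2 steps): INC(c) → INC(c)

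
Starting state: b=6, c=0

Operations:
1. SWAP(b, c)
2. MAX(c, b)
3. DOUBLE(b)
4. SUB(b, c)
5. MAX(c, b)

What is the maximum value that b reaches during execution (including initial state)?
6

Values of b at each step:
Initial: b = 6 ← maximum
After step 1: b = 0
After step 2: b = 0
After step 3: b = 0
After step 4: b = -6
After step 5: b = -6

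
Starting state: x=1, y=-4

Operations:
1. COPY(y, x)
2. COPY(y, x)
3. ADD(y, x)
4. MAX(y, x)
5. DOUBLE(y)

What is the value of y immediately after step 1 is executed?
y = 1

Tracing y through execution:
Initial: y = -4
After step 1 (COPY(y, x)): y = 1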